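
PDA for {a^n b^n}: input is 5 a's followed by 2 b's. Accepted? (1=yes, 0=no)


Language requires equal numbers of a's and b's
PDA pushes for each 'a', pops for each 'b'
Number of a's = 5
Number of b's = 2
5 != 2 -> Reject

0


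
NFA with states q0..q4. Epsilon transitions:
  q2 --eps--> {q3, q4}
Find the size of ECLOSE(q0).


Starting from q0
Initialize closure = {q0}
q0 has no outgoing epsilon transitions -> nothing to add
Final closure: {q0}
Size = 1

1


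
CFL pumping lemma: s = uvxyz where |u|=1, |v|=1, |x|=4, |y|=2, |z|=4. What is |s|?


|s| = |u| + |v| + |x| + |y| + |z|
= 1 + 1 + 4 + 2 + 4
= 2 + 4 + 6
= 6 + 6
= 12

12


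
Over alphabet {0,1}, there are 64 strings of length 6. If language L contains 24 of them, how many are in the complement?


Alphabet: {0,1}
String length: 6
Total strings of length 6 = 2^6 = 64
Strings in L = 24
Complement = total - |L|
= 64 - 24
= 40

40


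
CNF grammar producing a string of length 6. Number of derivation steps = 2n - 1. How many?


Chomsky Normal Form derivation:
String length n = 6
Each step either:
  - Splits a nonterminal into two (n-1 such steps)
  - Converts a nonterminal to terminal (n such steps)
Total = (n-1) + n = 2n - 1
= 2(6) - 1
= 12 - 1
= 11

11


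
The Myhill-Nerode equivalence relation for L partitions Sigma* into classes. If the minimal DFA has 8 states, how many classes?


Myhill-Nerode theorem:
Number of equivalence classes = number of states in minimal DFA
Minimal DFA states = 8
Therefore equivalence classes = 8

8


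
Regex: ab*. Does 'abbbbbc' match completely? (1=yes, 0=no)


Pattern: ab*
String: 'abbbbbc'
Pattern requires: exactly one 'a' followed by zero or more 'b's
First char is 'a' -> OK
Rest 'bbbbbc': all b's? No
Result: 0

0


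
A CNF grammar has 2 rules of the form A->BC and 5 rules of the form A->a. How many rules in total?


CNF allows two rule forms:
  A -> BC (binary): 2 rules
  A -> a (terminal): 5 rules
Total = 2 + 5 = 7

7


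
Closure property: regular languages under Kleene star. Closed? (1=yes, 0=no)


Regular languages are closed under:
- Union (DFA product construction)
- Intersection (DFA product construction)
- Complement (swap accept/reject states)
- Concatenation (NFA construction)
- Kleene star (NFA construction)
Kleene star is in this list
Therefore: closed

1


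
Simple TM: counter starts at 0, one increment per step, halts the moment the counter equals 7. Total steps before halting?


Counter starts at 0. Counting sequence:
  Step 1: counter = 1
  Step 2: counter = 2
  Step 3: counter = 3
  Step 4: counter = 4
  Step 5: counter = 5
  Step 6: counter = 6
  Step 7: counter = 7
Counter reached 7 -> halt
Total steps = 7

7


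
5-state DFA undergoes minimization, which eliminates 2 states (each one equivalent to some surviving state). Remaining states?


Original DFA: 5 states
Redundant states removed: 2
Minimized states = original - removed
= 5 - 2
= 3

3


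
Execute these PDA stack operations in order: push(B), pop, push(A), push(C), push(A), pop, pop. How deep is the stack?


Tracing stack operations:
  push(B) -> stack = [B], depth=1
  pop -> removed B, stack = [], depth=0
  push(A) -> stack = [A], depth=1
  push(C) -> stack = [A,C], depth=2
  push(A) -> stack = [A,C,A], depth=3
  pop -> removed A, stack = [A,C], depth=2
  pop -> removed C, stack = [A], depth=1
Final depth = 1

1


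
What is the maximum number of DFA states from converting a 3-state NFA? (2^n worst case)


NFA has 3 states
Subset construction: each DFA state = subset of NFA states
Maximum subsets = 2^3
2^3 = 8

8


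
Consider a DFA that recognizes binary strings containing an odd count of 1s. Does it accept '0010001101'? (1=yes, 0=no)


DFA has 2 states: q_even (start, accept=no) and q_odd
Processing string '0010001101' character by character:
  Position 0: read '0', 1-count=0 -> q_even (no change)
  Position 1: read '0', 1-count=0 -> q_even (no change)
  Position 2: read '1', 1-count=1 -> q_odd
  Position 3: read '0', 1-count=1 -> q_odd (no change)
  Position 4: read '0', 1-count=1 -> q_odd (no change)
  Position 5: read '0', 1-count=1 -> q_odd (no change)
  Position 6: read '1', 1-count=2 -> q_even
  Position 7: read '1', 1-count=3 -> q_odd
  Position 8: read '0', 1-count=3 -> q_odd (no change)
  Position 9: read '1', 1-count=4 -> q_even
Final state: q_even, total 1s = 4 (even); the DFA requires an odd count -> reject

0


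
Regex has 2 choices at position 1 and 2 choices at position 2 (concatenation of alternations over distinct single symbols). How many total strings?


First group: 2 alternatives
Second group: 2 alternatives
Concatenation: each choice from group 1 pairs with each from group 2
Total = 2 x 2 = 4

4


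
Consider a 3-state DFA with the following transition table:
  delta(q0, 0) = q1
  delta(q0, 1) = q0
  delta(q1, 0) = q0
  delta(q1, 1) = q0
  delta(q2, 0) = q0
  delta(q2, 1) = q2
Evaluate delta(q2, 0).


Looking up transition function:
delta(q2, 0) in the table
Row: q2, Column: 0
Result: q0

q0


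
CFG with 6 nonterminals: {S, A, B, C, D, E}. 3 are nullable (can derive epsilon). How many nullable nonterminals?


Nonterminals: {S, A, B, C, D, E}
A nonterminal is nullable if it can derive epsilon
Counting nullable nonterminals: 3
Total nullable = 3

3


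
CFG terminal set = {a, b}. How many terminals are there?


Terminal symbols: a, b
Counting each: a (#1), b (#2)
Total = 2

2


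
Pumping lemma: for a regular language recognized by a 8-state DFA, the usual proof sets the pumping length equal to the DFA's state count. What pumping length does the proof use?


Pumping lemma for regular languages (standard proof):
Take p = |Q|, the number of DFA states.
Any string of length >= |Q| passes through |Q|+1 states while reading its first |Q| symbols,
so by pigeonhole some state repeats, giving the loop that can be pumped.
Here |Q| = 8
Therefore the proof uses p = 8

8


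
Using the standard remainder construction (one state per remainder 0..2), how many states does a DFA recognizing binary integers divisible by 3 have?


Divisibility by 3 is tracked via the remainder mod 3: 0, 1, ..., 2
The construction assigns one state to each remainder
Number of remainders = 3

3


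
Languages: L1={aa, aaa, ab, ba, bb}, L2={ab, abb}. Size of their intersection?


L1 = {aa, aaa, ab, ba, bb}
L2 = {ab, abb}
Checking each string in L1 against L2:
  'aa': in L2? No
  'aaa': in L2? No
  'ab': in L2? Yes
  'ba': in L2? No
  'bb': in L2? No
Intersection = {ab}
|L1 ∩ L2| = 1

1


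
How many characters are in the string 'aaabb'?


String: 'aaabb'
Counting characters:
  'a' appears 3 time(s)
  'b' appears 2 time(s)
Total length = 3 + 2 = 5

5


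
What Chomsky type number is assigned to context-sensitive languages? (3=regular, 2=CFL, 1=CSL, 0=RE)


Chomsky hierarchy levels:
  Type 3: Regular (DFA/NFA/regex)
  Type 2: Context-free (PDA)
  Type 1: Context-sensitive
  Type 0: Recursively enumerable (TM)
'context-sensitive' corresponds to Type 1

1


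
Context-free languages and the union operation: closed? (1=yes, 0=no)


CFL closure properties:
  Closed under: union, concatenation, Kleene star
  NOT closed under: intersection, complement
Operation 'union' is in closed list -> Yes (closed)

1


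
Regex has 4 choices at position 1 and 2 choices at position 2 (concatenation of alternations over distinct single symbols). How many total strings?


First group: 4 alternatives
Second group: 2 alternatives
Concatenation: each choice from group 1 pairs with each from group 2
Total = 4 x 2 = 8

8


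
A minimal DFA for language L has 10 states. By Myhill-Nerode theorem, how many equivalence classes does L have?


Myhill-Nerode theorem:
Number of equivalence classes = number of states in minimal DFA
Minimal DFA states = 10
Therefore equivalence classes = 10

10


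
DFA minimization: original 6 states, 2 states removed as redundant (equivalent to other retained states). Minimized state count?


Original DFA: 6 states
Redundant states removed: 2
Minimized states = original - removed
= 6 - 2
= 4

4


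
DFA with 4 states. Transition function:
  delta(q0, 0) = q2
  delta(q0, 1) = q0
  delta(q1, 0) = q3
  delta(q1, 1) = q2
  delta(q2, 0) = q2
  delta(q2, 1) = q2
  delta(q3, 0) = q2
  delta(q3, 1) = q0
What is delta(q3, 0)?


Looking up transition function:
delta(q3, 0) in the table
Row: q3, Column: 0
Result: q2

q2


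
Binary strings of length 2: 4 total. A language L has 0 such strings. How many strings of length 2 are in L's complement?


Alphabet: {0,1}
String length: 2
Total strings of length 2 = 2^2 = 4
Strings in L = 0
Complement = total - |L|
= 4 - 0
= 4

4


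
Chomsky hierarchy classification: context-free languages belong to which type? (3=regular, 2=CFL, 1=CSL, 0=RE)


Chomsky hierarchy levels:
  Type 3: Regular (DFA/NFA/regex)
  Type 2: Context-free (PDA)
  Type 1: Context-sensitive
  Type 0: Recursively enumerable (TM)
'context-free' corresponds to Type 2

2


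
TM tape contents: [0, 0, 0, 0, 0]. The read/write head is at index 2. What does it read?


Tape: [0, 0, 0, 0, 0]
Positions: 0 1 2 3 4
Values:    0 0 0 0 0
Head at position 2
tape[2] = 0

0


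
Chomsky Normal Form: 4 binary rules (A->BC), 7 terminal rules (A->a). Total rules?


CNF allows two rule forms:
  A -> BC (binary): 4 rules
  A -> a (terminal): 7 rules
Total = 4 + 7 = 11

11


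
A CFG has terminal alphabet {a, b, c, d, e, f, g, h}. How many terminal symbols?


Terminal symbols: a, b, c, d, e, f, g, h
Counting each: a (#1), b (#2), c (#3), d (#4), e (#5), f (#6), g (#7), h (#8)
Total = 8

8


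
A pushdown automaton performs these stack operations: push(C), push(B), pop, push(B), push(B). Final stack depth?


Tracing stack operations:
  push(C) -> stack = [C], depth=1
  push(B) -> stack = [C,B], depth=2
  pop -> removed B, stack = [C], depth=1
  push(B) -> stack = [C,B], depth=2
  push(B) -> stack = [C,B,B], depth=3
Final depth = 3

3


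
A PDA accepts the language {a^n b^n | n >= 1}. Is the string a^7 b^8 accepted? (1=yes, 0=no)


Language requires equal numbers of a's and b's
PDA pushes for each 'a', pops for each 'b'
Number of a's = 7
Number of b's = 8
7 != 8 -> Reject

0


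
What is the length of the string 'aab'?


String: 'aab'
Counting characters:
  'a' appears 2 time(s)
  'b' appears 1 time(s)
Total length = 2 + 1 = 3

3


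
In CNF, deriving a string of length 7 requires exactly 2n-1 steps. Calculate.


Chomsky Normal Form derivation:
String length n = 7
Each step either:
  - Splits a nonterminal into two (n-1 such steps)
  - Converts a nonterminal to terminal (n such steps)
Total = (n-1) + n = 2n - 1
= 2(7) - 1
= 14 - 1
= 13

13


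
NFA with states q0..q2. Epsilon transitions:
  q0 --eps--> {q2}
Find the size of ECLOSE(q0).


Starting from q0
Initialize closure = {q0}
Follow epsilon from q0 -> add q2
Final closure: {q0, q2}
Size = 2

2


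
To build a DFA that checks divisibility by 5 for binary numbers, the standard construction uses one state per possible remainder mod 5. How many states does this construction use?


Divisibility by 5 is tracked via the remainder mod 5: 0, 1, ..., 4
The construction assigns one state to each remainder
Number of remainders = 5

5


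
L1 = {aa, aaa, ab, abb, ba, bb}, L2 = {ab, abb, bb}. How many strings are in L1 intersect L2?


L1 = {aa, aaa, ab, abb, ba, bb}
L2 = {ab, abb, bb}
Checking each string in L1 against L2:
  'aa': in L2? No
  'aaa': in L2? No
  'ab': in L2? Yes
  'abb': in L2? Yes
  'ba': in L2? No
  'bb': in L2? Yes
Intersection = {ab, abb, bb}
|L1 ∩ L2| = 3

3


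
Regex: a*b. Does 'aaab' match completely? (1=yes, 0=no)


Pattern: a*b
String: 'aaab'
Pattern requires: zero or more 'a's followed by exactly one 'b'
Found 3 leading 'a's
Remaining: 'b'
Remaining is exactly 'b' -> match
Result: 1

1


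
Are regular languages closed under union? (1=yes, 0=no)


Regular languages are closed under all standard operations:
- Union: Yes (product construction)
- Intersection: Yes (product construction)
- Complement: Yes (swap accept/reject)
- Concatenation: Yes (NFA construction)
Operation: union -> Closed

1


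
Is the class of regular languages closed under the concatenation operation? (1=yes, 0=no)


Regular languages are closed under:
- Union (DFA product construction)
- Intersection (DFA product construction)
- Complement (swap accept/reject states)
- Concatenation (NFA construction)
- Kleene star (NFA construction)
concatenation is in this list
Therefore: closed

1


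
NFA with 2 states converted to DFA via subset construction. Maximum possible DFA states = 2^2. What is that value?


NFA has 2 states
Subset construction: each DFA state = subset of NFA states
Maximum subsets = 2^2
2^2 = 4

4


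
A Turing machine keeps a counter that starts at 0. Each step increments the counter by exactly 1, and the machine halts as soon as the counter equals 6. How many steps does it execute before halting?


Counter starts at 0. Counting sequence:
  Step 1: counter = 1
  Step 2: counter = 2
  Step 3: counter = 3
  Step 4: counter = 4
  Step 5: counter = 5
  Step 6: counter = 6
Counter reached 6 -> halt
Total steps = 6

6


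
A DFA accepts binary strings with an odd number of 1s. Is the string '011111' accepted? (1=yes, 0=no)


DFA has 2 states: q_even (start, accept=no) and q_odd
Processing string '011111' character by character:
  Position 0: read '0', 1-count=0 -> q_even (no change)
  Position 1: read '1', 1-count=1 -> q_odd
  Position 2: read '1', 1-count=2 -> q_even
  Position 3: read '1', 1-count=3 -> q_odd
  Position 4: read '1', 1-count=4 -> q_even
  Position 5: read '1', 1-count=5 -> q_odd
Final state: q_odd, total 1s = 5 (odd); the DFA requires an odd count -> accept

1


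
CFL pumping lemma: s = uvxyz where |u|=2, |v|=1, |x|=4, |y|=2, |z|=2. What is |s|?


|s| = |u| + |v| + |x| + |y| + |z|
= 2 + 1 + 4 + 2 + 2
= 3 + 4 + 4
= 7 + 4
= 11

11


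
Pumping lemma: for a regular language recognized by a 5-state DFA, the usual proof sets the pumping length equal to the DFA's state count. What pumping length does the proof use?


Pumping lemma for regular languages (standard proof):
Take p = |Q|, the number of DFA states.
Any string of length >= |Q| passes through |Q|+1 states while reading its first |Q| symbols,
so by pigeonhole some state repeats, giving the loop that can be pumped.
Here |Q| = 5
Therefore the proof uses p = 5

5


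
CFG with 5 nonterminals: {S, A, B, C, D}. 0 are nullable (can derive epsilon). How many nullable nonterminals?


Nonterminals: {S, A, B, C, D}
A nonterminal is nullable if it can derive epsilon
Counting nullable nonterminals: 0
Total nullable = 0

0


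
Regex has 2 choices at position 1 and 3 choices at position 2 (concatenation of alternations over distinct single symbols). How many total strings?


First group: 2 alternatives
Second group: 3 alternatives
Concatenation: each choice from group 1 pairs with each from group 2
Total = 2 x 3 = 6

6


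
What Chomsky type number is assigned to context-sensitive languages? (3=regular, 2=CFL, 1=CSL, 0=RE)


Chomsky hierarchy levels:
  Type 3: Regular (DFA/NFA/regex)
  Type 2: Context-free (PDA)
  Type 1: Context-sensitive
  Type 0: Recursively enumerable (TM)
'context-sensitive' corresponds to Type 1

1


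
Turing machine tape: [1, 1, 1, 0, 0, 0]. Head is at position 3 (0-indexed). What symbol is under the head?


Tape: [1, 1, 1, 0, 0, 0]
Positions: 0 1 2 3 4 5
Values:    1 1 1 0 0 0
Head at position 3
tape[3] = 0

0


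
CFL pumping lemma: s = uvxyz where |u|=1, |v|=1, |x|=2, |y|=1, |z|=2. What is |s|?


|s| = |u| + |v| + |x| + |y| + |z|
= 1 + 1 + 2 + 1 + 2
= 2 + 2 + 3
= 4 + 3
= 7

7


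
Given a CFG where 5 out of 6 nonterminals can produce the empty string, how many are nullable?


Nonterminals: {S, A, B, C, D, E}
A nonterminal is nullable if it can derive epsilon
Counting nullable nonterminals: 5
Total nullable = 5

5


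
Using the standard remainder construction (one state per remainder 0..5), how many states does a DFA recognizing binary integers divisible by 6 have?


Divisibility by 6 is tracked via the remainder mod 6: 0, 1, ..., 5
The construction assigns one state to each remainder
Number of remainders = 6

6


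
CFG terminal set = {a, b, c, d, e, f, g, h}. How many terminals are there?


Terminal symbols: a, b, c, d, e, f, g, h
Counting each: a (#1), b (#2), c (#3), d (#4), e (#5), f (#6), g (#7), h (#8)
Total = 8

8


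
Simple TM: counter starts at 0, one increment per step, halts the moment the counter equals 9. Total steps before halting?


Counter starts at 0. Counting sequence:
  Step 1: counter = 1
  Step 2: counter = 2
  Step 3: counter = 3
  Step 4: counter = 4
  Step 5: counter = 5
  Step 6: counter = 6
  ...
  Step 9: counter = 9
Counter reached 9 -> halt
Total steps = 9

9


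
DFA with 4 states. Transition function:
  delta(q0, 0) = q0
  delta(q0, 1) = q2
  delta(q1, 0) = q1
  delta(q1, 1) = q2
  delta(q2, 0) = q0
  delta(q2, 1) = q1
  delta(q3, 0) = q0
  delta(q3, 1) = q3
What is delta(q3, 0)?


Looking up transition function:
delta(q3, 0) in the table
Row: q3, Column: 0
Result: q0

q0


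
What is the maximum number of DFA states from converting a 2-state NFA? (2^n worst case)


NFA has 2 states
Subset construction: each DFA state = subset of NFA states
Maximum subsets = 2^2
2^2 = 4

4


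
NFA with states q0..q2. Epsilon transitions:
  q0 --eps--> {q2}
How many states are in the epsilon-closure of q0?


Starting from q0
Initialize closure = {q0}
Follow epsilon from q0 -> add q2
Final closure: {q0, q2}
Size = 2

2


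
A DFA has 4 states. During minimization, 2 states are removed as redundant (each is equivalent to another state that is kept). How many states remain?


Original DFA: 4 states
Redundant states removed: 2
Minimized states = original - removed
= 4 - 2
= 2

2


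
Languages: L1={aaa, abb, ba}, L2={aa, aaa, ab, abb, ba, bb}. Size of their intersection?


L1 = {aaa, abb, ba}
L2 = {aa, aaa, ab, abb, ba, bb}
Checking each string in L1 against L2:
  'aaa': in L2? Yes
  'abb': in L2? Yes
  'ba': in L2? Yes
Intersection = {aaa, abb, ba}
|L1 ∩ L2| = 3

3


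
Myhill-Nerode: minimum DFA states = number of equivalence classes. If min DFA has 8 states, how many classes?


Myhill-Nerode theorem:
Number of equivalence classes = number of states in minimal DFA
Minimal DFA states = 8
Therefore equivalence classes = 8

8


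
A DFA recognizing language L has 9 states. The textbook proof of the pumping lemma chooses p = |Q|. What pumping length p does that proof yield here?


Pumping lemma for regular languages (standard proof):
Take p = |Q|, the number of DFA states.
Any string of length >= |Q| passes through |Q|+1 states while reading its first |Q| symbols,
so by pigeonhole some state repeats, giving the loop that can be pumped.
Here |Q| = 9
Therefore the proof uses p = 9

9


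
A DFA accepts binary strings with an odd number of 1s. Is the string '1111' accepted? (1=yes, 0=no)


DFA has 2 states: q_even (start, accept=no) and q_odd
Processing string '1111' character by character:
  Position 0: read '1', 1-count=1 -> q_odd
  Position 1: read '1', 1-count=2 -> q_even
  Position 2: read '1', 1-count=3 -> q_odd
  Position 3: read '1', 1-count=4 -> q_even
Final state: q_even, total 1s = 4 (even); the DFA requires an odd count -> reject

0


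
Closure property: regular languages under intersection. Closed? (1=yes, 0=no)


Regular languages are closed under:
- Union (DFA product construction)
- Intersection (DFA product construction)
- Complement (swap accept/reject states)
- Concatenation (NFA construction)
- Kleene star (NFA construction)
intersection is in this list
Therefore: closed

1


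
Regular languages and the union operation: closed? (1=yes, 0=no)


Regular languages are closed under all standard operations:
- Union: Yes (product construction)
- Intersection: Yes (product construction)
- Complement: Yes (swap accept/reject)
- Concatenation: Yes (NFA construction)
Operation: union -> Closed

1


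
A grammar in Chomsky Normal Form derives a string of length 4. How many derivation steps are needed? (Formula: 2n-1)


Chomsky Normal Form derivation:
String length n = 4
Each step either:
  - Splits a nonterminal into two (n-1 such steps)
  - Converts a nonterminal to terminal (n such steps)
Total = (n-1) + n = 2n - 1
= 2(4) - 1
= 8 - 1
= 7

7


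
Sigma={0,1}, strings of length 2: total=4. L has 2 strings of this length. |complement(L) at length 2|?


Alphabet: {0,1}
String length: 2
Total strings of length 2 = 2^2 = 4
Strings in L = 2
Complement = total - |L|
= 4 - 2
= 2

2


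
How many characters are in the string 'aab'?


String: 'aab'
Counting characters:
  'a' appears 2 time(s)
  'b' appears 1 time(s)
Total length = 2 + 1 = 3

3


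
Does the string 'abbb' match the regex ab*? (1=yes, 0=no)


Pattern: ab*
String: 'abbb'
Pattern requires: exactly one 'a' followed by zero or more 'b's
First char is 'a' -> OK
Rest 'bbb': all b's? Yes
Result: 1

1


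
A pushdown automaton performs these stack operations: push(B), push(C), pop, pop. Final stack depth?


Tracing stack operations:
  push(B) -> stack = [B], depth=1
  push(C) -> stack = [B,C], depth=2
  pop -> removed C, stack = [B], depth=1
  pop -> removed B, stack = [], depth=0
Final depth = 0

0


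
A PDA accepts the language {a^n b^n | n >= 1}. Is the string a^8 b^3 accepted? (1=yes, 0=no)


Language requires equal numbers of a's and b's
PDA pushes for each 'a', pops for each 'b'
Number of a's = 8
Number of b's = 3
8 != 3 -> Reject

0


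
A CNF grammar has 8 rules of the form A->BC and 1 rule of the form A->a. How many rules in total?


CNF allows two rule forms:
  A -> BC (binary): 8 rules
  A -> a (terminal): 1 rule
Total = 8 + 1 = 9

9


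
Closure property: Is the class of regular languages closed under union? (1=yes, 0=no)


Regular languages are closed under all standard operations:
- Union: Yes (product construction)
- Intersection: Yes (product construction)
- Complement: Yes (swap accept/reject)
- Concatenation: Yes (NFA construction)
Operation: union -> Closed

1


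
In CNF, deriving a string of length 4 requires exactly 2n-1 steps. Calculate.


Chomsky Normal Form derivation:
String length n = 4
Each step either:
  - Splits a nonterminal into two (n-1 such steps)
  - Converts a nonterminal to terminal (n such steps)
Total = (n-1) + n = 2n - 1
= 2(4) - 1
= 8 - 1
= 7

7


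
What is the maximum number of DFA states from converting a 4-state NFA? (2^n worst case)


NFA has 4 states
Subset construction: each DFA state = subset of NFA states
Maximum subsets = 2^4
2^4 = 16

16


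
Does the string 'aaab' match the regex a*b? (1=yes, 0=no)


Pattern: a*b
String: 'aaab'
Pattern requires: zero or more 'a's followed by exactly one 'b'
Found 3 leading 'a's
Remaining: 'b'
Remaining is exactly 'b' -> match
Result: 1

1


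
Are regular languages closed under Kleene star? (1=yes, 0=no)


Regular languages are closed under:
- Union (DFA product construction)
- Intersection (DFA product construction)
- Complement (swap accept/reject states)
- Concatenation (NFA construction)
- Kleene star (NFA construction)
Kleene star is in this list
Therefore: closed

1


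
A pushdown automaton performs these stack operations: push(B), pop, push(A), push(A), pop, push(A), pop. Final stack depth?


Tracing stack operations:
  push(B) -> stack = [B], depth=1
  pop -> removed B, stack = [], depth=0
  push(A) -> stack = [A], depth=1
  push(A) -> stack = [A,A], depth=2
  pop -> removed A, stack = [A], depth=1
  push(A) -> stack = [A,A], depth=2
  pop -> removed A, stack = [A], depth=1
Final depth = 1

1


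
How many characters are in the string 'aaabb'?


String: 'aaabb'
Counting characters:
  'a' appears 3 time(s)
  'b' appears 2 time(s)
Total length = 3 + 2 = 5

5


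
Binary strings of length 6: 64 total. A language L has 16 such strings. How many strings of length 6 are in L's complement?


Alphabet: {0,1}
String length: 6
Total strings of length 6 = 2^6 = 64
Strings in L = 16
Complement = total - |L|
= 64 - 16
= 48

48


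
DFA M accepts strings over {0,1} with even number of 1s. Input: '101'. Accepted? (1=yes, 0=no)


DFA has 2 states: q_even (start, accept=yes) and q_odd
Processing string '101' character by character:
  Position 0: read '1', 1-count=1 -> q_odd
  Position 1: read '0', 1-count=1 -> q_odd (no change)
  Position 2: read '1', 1-count=2 -> q_even
Final state: q_even, total 1s = 2 (even); the DFA requires an even count -> accept

1


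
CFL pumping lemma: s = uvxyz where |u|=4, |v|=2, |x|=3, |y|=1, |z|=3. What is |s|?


|s| = |u| + |v| + |x| + |y| + |z|
= 4 + 2 + 3 + 1 + 3
= 6 + 3 + 4
= 9 + 4
= 13

13


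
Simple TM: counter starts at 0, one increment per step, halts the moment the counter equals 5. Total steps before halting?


Counter starts at 0. Counting sequence:
  Step 1: counter = 1
  Step 2: counter = 2
  Step 3: counter = 3
  Step 4: counter = 4
  Step 5: counter = 5
Counter reached 5 -> halt
Total steps = 5

5


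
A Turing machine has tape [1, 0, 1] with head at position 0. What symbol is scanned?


Tape: [1, 0, 1]
Positions: 0 1 2
Values:    1 0 1
Head at position 0
tape[0] = 1

1


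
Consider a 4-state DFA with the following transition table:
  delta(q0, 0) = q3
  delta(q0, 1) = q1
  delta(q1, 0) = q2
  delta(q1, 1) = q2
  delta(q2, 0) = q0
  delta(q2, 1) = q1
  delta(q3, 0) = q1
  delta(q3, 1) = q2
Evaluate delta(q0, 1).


Looking up transition function:
delta(q0, 1) in the table
Row: q0, Column: 1
Result: q1

q1


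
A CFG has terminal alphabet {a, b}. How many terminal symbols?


Terminal symbols: a, b
Counting each: a (#1), b (#2)
Total = 2

2


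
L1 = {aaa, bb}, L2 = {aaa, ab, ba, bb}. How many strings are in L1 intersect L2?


L1 = {aaa, bb}
L2 = {aaa, ab, ba, bb}
Checking each string in L1 against L2:
  'aaa': in L2? Yes
  'bb': in L2? Yes
Intersection = {aaa, bb}
|L1 ∩ L2| = 2

2


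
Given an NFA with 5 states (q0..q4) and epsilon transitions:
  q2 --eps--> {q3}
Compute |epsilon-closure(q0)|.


Starting from q0
Initialize closure = {q0}
q0 has no outgoing epsilon transitions -> nothing to add
Final closure: {q0}
Size = 1

1


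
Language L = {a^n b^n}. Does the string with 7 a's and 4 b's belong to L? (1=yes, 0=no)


Language requires equal numbers of a's and b's
PDA pushes for each 'a', pops for each 'b'
Number of a's = 7
Number of b's = 4
7 != 4 -> Reject

0


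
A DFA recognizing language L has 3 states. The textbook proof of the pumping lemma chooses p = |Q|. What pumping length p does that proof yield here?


Pumping lemma for regular languages (standard proof):
Take p = |Q|, the number of DFA states.
Any string of length >= |Q| passes through |Q|+1 states while reading its first |Q| symbols,
so by pigeonhole some state repeats, giving the loop that can be pumped.
Here |Q| = 3
Therefore the proof uses p = 3

3


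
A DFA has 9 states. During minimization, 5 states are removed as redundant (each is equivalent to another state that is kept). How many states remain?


Original DFA: 9 states
Redundant states removed: 5
Minimized states = original - removed
= 9 - 5
= 4

4


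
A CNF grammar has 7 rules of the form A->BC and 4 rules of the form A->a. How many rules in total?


CNF allows two rule forms:
  A -> BC (binary): 7 rules
  A -> a (terminal): 4 rules
Total = 7 + 4 = 11

11


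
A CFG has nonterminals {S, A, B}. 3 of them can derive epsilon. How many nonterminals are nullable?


Nonterminals: {S, A, B}
A nonterminal is nullable if it can derive epsilon
Counting nullable nonterminals: 3
Total nullable = 3

3


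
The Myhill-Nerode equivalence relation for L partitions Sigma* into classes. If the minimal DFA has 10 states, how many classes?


Myhill-Nerode theorem:
Number of equivalence classes = number of states in minimal DFA
Minimal DFA states = 10
Therefore equivalence classes = 10

10


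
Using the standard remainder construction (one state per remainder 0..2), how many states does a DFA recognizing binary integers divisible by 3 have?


Divisibility by 3 is tracked via the remainder mod 3: 0, 1, ..., 2
The construction assigns one state to each remainder
Number of remainders = 3

3


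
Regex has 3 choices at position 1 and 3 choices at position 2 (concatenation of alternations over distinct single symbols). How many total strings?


First group: 3 alternatives
Second group: 3 alternatives
Concatenation: each choice from group 1 pairs with each from group 2
Total = 3 x 3 = 9

9


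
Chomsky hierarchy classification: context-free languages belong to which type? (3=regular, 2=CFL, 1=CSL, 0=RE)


Chomsky hierarchy levels:
  Type 3: Regular (DFA/NFA/regex)
  Type 2: Context-free (PDA)
  Type 1: Context-sensitive
  Type 0: Recursively enumerable (TM)
'context-free' corresponds to Type 2

2


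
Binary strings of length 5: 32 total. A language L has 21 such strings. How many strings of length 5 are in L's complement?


Alphabet: {0,1}
String length: 5
Total strings of length 5 = 2^5 = 32
Strings in L = 21
Complement = total - |L|
= 32 - 21
= 11

11


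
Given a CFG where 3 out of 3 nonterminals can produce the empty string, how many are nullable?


Nonterminals: {S, A, B}
A nonterminal is nullable if it can derive epsilon
Counting nullable nonterminals: 3
Total nullable = 3

3


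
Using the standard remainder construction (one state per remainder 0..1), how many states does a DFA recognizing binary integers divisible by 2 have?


Divisibility by 2 is tracked via the remainder mod 2: 0, 1, ..., 1
The construction assigns one state to each remainder
Number of remainders = 2

2


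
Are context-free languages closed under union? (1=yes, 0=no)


CFL closure properties:
  Closed under: union, concatenation, Kleene star
  NOT closed under: intersection, complement
Operation 'union' is in closed list -> Yes (closed)

1


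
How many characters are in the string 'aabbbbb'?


String: 'aabbbbb'
Counting characters:
  'a' appears 2 time(s)
  'b' appears 5 time(s)
Total length = 2 + 5 = 7

7


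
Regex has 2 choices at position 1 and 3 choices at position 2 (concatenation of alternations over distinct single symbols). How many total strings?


First group: 2 alternatives
Second group: 3 alternatives
Concatenation: each choice from group 1 pairs with each from group 2
Total = 2 x 3 = 6

6


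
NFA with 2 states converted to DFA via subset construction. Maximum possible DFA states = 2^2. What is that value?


NFA has 2 states
Subset construction: each DFA state = subset of NFA states
Maximum subsets = 2^2
2^2 = 4

4


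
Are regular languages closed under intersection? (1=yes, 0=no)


Regular languages are closed under:
- Union (DFA product construction)
- Intersection (DFA product construction)
- Complement (swap accept/reject states)
- Concatenation (NFA construction)
- Kleene star (NFA construction)
intersection is in this list
Therefore: closed

1


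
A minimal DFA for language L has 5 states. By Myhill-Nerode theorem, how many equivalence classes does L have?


Myhill-Nerode theorem:
Number of equivalence classes = number of states in minimal DFA
Minimal DFA states = 5
Therefore equivalence classes = 5

5


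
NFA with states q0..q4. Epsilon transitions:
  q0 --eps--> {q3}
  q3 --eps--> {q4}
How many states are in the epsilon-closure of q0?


Starting from q0
Initialize closure = {q0}
Follow epsilon from q0 -> add q3
Follow epsilon from q3 -> add q4
Final closure: {q0, q3, q4}
Size = 3

3


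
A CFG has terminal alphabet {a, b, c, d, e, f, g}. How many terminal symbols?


Terminal symbols: a, b, c, d, e, f, g
Counting each: a (#1), b (#2), c (#3), d (#4), e (#5), f (#6), g (#7)
Total = 7

7


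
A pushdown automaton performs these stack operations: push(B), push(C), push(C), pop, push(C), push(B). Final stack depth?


Tracing stack operations:
  push(B) -> stack = [B], depth=1
  push(C) -> stack = [B,C], depth=2
  push(C) -> stack = [B,C,C], depth=3
  pop -> removed C, stack = [B,C], depth=2
  push(C) -> stack = [B,C,C], depth=3
  push(B) -> stack = [B,C,C,B], depth=4
Final depth = 4

4


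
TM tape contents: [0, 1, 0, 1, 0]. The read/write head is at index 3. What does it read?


Tape: [0, 1, 0, 1, 0]
Positions: 0 1 2 3 4
Values:    0 1 0 1 0
Head at position 3
tape[3] = 1

1


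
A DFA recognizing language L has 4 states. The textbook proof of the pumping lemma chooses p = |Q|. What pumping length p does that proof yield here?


Pumping lemma for regular languages (standard proof):
Take p = |Q|, the number of DFA states.
Any string of length >= |Q| passes through |Q|+1 states while reading its first |Q| symbols,
so by pigeonhole some state repeats, giving the loop that can be pumped.
Here |Q| = 4
Therefore the proof uses p = 4

4


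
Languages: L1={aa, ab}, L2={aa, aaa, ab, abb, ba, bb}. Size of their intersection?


L1 = {aa, ab}
L2 = {aa, aaa, ab, abb, ba, bb}
Checking each string in L1 against L2:
  'aa': in L2? Yes
  'ab': in L2? Yes
Intersection = {aa, ab}
|L1 ∩ L2| = 2

2


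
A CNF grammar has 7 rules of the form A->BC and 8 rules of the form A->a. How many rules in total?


CNF allows two rule forms:
  A -> BC (binary): 7 rules
  A -> a (terminal): 8 rules
Total = 7 + 8 = 15

15


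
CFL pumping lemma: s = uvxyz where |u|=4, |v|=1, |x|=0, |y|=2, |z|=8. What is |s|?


|s| = |u| + |v| + |x| + |y| + |z|
= 4 + 1 + 0 + 2 + 8
= 5 + 0 + 10
= 5 + 10
= 15

15


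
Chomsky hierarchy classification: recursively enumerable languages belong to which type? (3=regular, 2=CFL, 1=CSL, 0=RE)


Chomsky hierarchy levels:
  Type 3: Regular (DFA/NFA/regex)
  Type 2: Context-free (PDA)
  Type 1: Context-sensitive
  Type 0: Recursively enumerable (TM)
'recursively enumerable' corresponds to Type 0

0


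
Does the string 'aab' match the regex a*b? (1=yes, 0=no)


Pattern: a*b
String: 'aab'
Pattern requires: zero or more 'a's followed by exactly one 'b'
Found 2 leading 'a's
Remaining: 'b'
Remaining is exactly 'b' -> match
Result: 1

1


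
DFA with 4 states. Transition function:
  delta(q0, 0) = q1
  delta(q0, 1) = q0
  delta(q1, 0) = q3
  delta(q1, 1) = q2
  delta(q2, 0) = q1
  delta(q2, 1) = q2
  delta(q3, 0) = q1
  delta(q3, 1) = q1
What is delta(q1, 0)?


Looking up transition function:
delta(q1, 0) in the table
Row: q1, Column: 0
Result: q3

q3


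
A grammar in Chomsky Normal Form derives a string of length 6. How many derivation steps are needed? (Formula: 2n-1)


Chomsky Normal Form derivation:
String length n = 6
Each step either:
  - Splits a nonterminal into two (n-1 such steps)
  - Converts a nonterminal to terminal (n such steps)
Total = (n-1) + n = 2n - 1
= 2(6) - 1
= 12 - 1
= 11

11


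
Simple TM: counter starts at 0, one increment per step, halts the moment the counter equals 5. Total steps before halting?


Counter starts at 0. Counting sequence:
  Step 1: counter = 1
  Step 2: counter = 2
  Step 3: counter = 3
  Step 4: counter = 4
  Step 5: counter = 5
Counter reached 5 -> halt
Total steps = 5

5


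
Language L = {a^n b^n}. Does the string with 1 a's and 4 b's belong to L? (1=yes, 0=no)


Language requires equal numbers of a's and b's
PDA pushes for each 'a', pops for each 'b'
Number of a's = 1
Number of b's = 4
1 != 4 -> Reject

0


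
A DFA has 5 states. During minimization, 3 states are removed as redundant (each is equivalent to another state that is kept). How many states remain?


Original DFA: 5 states
Redundant states removed: 3
Minimized states = original - removed
= 5 - 3
= 2

2


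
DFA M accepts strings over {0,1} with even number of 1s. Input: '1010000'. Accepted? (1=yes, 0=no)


DFA has 2 states: q_even (start, accept=yes) and q_odd
Processing string '1010000' character by character:
  Position 0: read '1', 1-count=1 -> q_odd
  Position 1: read '0', 1-count=1 -> q_odd (no change)
  Position 2: read '1', 1-count=2 -> q_even
  Position 3: read '0', 1-count=2 -> q_even (no change)
  Position 4: read '0', 1-count=2 -> q_even (no change)
  Position 5: read '0', 1-count=2 -> q_even (no change)
  Position 6: read '0', 1-count=2 -> q_even (no change)
Final state: q_even, total 1s = 2 (even); the DFA requires an even count -> accept

1


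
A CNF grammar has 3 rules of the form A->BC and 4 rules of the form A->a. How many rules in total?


CNF allows two rule forms:
  A -> BC (binary): 3 rules
  A -> a (terminal): 4 rules
Total = 3 + 4 = 7

7


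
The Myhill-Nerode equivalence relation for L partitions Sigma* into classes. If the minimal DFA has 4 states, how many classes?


Myhill-Nerode theorem:
Number of equivalence classes = number of states in minimal DFA
Minimal DFA states = 4
Therefore equivalence classes = 4

4


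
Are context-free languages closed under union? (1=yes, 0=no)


CFL closure properties:
  Closed under: union, concatenation, Kleene star
  NOT closed under: intersection, complement
Operation 'union' is in closed list -> Yes (closed)

1


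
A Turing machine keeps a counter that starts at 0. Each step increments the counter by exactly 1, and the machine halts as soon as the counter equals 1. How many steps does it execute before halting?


Counter starts at 0. Counting sequence:
  Step 1: counter = 1
Counter reached 1 -> halt
Total steps = 1

1


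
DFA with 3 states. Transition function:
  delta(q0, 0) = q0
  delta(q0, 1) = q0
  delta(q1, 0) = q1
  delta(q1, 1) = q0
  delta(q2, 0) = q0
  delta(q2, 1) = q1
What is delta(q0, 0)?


Looking up transition function:
delta(q0, 0) in the table
Row: q0, Column: 0
Result: q0

q0


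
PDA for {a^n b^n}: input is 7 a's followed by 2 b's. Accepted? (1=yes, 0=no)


Language requires equal numbers of a's and b's
PDA pushes for each 'a', pops for each 'b'
Number of a's = 7
Number of b's = 2
7 != 2 -> Reject

0


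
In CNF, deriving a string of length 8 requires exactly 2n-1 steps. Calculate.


Chomsky Normal Form derivation:
String length n = 8
Each step either:
  - Splits a nonterminal into two (n-1 such steps)
  - Converts a nonterminal to terminal (n such steps)
Total = (n-1) + n = 2n - 1
= 2(8) - 1
= 16 - 1
= 15

15


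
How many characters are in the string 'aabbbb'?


String: 'aabbbb'
Counting characters:
  'a' appears 2 time(s)
  'b' appears 4 time(s)
Total length = 2 + 4 = 6

6


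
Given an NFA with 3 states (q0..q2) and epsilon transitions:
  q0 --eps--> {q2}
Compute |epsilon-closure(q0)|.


Starting from q0
Initialize closure = {q0}
Follow epsilon from q0 -> add q2
Final closure: {q0, q2}
Size = 2

2


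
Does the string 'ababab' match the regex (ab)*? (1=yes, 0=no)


Pattern: (ab)*
String: 'ababab'
Pattern requires: zero or more repetitions of 'ab'
Pairs: ['ab', 'ab', 'ab']
All pairs are 'ab'? Yes
Result: 1

1


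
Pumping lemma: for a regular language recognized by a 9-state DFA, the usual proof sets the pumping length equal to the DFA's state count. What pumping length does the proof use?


Pumping lemma for regular languages (standard proof):
Take p = |Q|, the number of DFA states.
Any string of length >= |Q| passes through |Q|+1 states while reading its first |Q| symbols,
so by pigeonhole some state repeats, giving the loop that can be pumped.
Here |Q| = 9
Therefore the proof uses p = 9

9


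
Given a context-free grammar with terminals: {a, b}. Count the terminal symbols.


Terminal symbols: a, b
Counting each: a (#1), b (#2)
Total = 2

2


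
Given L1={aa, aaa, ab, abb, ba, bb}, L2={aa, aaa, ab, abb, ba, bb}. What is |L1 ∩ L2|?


L1 = {aa, aaa, ab, abb, ba, bb}
L2 = {aa, aaa, ab, abb, ba, bb}
Checking each string in L1 against L2:
  'aa': in L2? Yes
  'aaa': in L2? Yes
  'ab': in L2? Yes
  'abb': in L2? Yes
  'ba': in L2? Yes
  'bb': in L2? Yes
Intersection = {aa, aaa, ab, abb, ba, bb}
|L1 ∩ L2| = 6

6
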